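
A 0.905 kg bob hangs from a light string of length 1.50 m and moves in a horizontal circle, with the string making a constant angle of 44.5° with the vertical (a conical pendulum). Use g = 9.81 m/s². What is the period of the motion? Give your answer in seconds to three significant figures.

r = L sinθ = 1.051 m. From T sinθ = mω²r and T cosθ = mg: tanθ = ω²r/g, so ω² = g tanθ / r = g/(L cosθ).
ω = √(g/(L cosθ)) = √(9.81/(1.50 × 0.7133)) = √9.169 = 3.028 rad/s.
Period = 2π/ω = 2.075 s.

2.07 s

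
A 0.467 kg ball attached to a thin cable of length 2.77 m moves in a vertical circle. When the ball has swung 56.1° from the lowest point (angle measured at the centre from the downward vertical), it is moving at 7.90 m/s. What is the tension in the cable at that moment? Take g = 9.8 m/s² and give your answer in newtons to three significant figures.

13.1 N

Take the radial direction toward the centre of the circle as positive. The component of the weight along the string toward the centre is −mg cos φ (φ measured from the bottom), so Newton's second law along the string gives T − mg cos φ = m v²/r.
cos 56.1° = 0.5577, so T = m(v²/r + g cos φ) = 0.467 × ((7.90)²/2.77 + 9.8 × 0.5577) = 0.467 × (22.53 + (5.466)) = 0.467 × 28.00 = 13.07 N.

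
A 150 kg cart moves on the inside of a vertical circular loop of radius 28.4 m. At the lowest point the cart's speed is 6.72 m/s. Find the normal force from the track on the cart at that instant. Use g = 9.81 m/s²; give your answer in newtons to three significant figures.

1710 N

At the lowest point, N points up (toward the centre) and the weight mg points down (away from the centre), so the net inward force is N − mg = mv²/r.
N = m(v²/r + g) = 150 × ((6.72)²/28.4 + 9.81) = 150 × (1.590 + 9.81) = 150 × 11.40 = 1710 N.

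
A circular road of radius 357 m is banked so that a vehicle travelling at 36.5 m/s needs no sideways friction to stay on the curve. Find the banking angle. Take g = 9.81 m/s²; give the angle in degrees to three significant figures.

20.8°

For a frictionless banked turn: horizontally N sinθ = mv²/r and vertically N cosθ = mg.
Dividing: tanθ = v²/(r g) = (36.5)²/(357 × 9.81) = 1332/3502 = 0.3804.
θ = arctan(0.3804) = 20.83°.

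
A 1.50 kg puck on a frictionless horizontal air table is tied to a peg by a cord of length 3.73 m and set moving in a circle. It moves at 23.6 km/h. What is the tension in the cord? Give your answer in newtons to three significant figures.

17.3 N

v = 23.6 km/h = 23.6/3.6 = 6.556 m/s.
The tension is the only horizontal force, so it supplies the full centripetal force: T = m v²/r = 1.50 × (6.556)²/3.73 = 1.50 × 42.98/3.73 = 17.28 N.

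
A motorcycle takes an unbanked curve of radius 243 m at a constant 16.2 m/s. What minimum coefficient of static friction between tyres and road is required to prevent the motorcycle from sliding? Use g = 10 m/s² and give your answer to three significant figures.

0.108

Friction provides the centripetal force: μ_s m g = m v²/r, so μ_s = v²/(g r) = (16.20)²/(10.0 × 243) = 262.4/2430 = 0.1080.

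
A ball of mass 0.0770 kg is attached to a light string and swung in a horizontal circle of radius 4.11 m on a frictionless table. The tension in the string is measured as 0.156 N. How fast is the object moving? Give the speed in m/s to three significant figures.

2.89 m/s

T = m v²/r ⇒ v = √(T r / m) = √(0.156 × 4.11 / 0.0770) = √8.327 = 2.886 m/s.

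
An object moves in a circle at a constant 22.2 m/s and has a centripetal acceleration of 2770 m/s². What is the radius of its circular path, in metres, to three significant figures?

0.178 m

a_c = v²/r ⇒ r = v²/a_c = (22.2)²/2770 = 492.8/2770 = 0.1779 m.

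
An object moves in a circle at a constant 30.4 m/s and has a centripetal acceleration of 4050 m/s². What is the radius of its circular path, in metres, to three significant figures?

0.228 m

a_c = v²/r ⇒ r = v²/a_c = (30.4)²/4050 = 924.2/4050 = 0.2282 m.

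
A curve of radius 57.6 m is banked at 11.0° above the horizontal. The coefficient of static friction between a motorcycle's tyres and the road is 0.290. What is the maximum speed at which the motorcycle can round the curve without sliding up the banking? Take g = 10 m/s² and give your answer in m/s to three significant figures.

At the maximum speed, friction acts down the slope at its limiting value f = μN. Radially (horizontal, toward centre): N sinθ + μN cosθ = mv²/r. Vertically: N cosθ − μN sinθ = mg.
Dividing: v² = r g (sinθ + μcosθ)/(cosθ − μsinθ).
sinθ + μcosθ = 0.1908 + 0.290×0.9816 = 0.4755; cosθ − μsinθ = 0.9816 − 0.290×0.1908 = 0.9263.
v² = 57.6 × 10.0 × 0.4755/0.9263 = 295.7 m²/s², so v = 17.20 m/s.

17.2 m/s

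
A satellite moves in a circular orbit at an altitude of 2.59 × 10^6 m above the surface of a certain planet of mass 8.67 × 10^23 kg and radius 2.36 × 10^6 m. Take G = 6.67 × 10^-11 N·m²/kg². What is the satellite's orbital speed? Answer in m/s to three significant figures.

3420 m/s

Orbital radius r = R + h = 2.36 × 10^6 + 2.59 × 10^6 = 4.950 × 10^6 m.
Gravity supplies the centripetal force: G M m / r² = m v² / r, so v = √(GM/r).
v = √(6.67 × 10^-11 × 8.67 × 10^23 / 4.950 × 10^6) = √(1.168 × 10^7) = 3418 m/s.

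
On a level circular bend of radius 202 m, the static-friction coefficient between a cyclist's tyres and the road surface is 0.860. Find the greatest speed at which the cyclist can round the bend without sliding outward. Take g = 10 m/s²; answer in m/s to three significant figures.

The only inward force on a level bend is static friction, so at the limit f_s = μ_s N = μ_s m g = m v²/r.
Mass cancels: v_max = √(μ_s g r) = √(0.860 × 10.0 × 202) = √1737 = 41.68 m/s.

41.7 m/s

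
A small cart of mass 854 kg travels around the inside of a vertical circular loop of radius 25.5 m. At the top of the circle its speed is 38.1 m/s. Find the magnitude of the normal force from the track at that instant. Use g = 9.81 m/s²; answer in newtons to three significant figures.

At the top, both N and the weight mg point inward (toward the centre), so N + mg = mv²/r.
N = m(v²/r − g) = 854 × ((38.1)²/25.5 − 9.81) = 854 × (56.93 − 9.81) = 854 × 47.12 = 40240 N.

40200 N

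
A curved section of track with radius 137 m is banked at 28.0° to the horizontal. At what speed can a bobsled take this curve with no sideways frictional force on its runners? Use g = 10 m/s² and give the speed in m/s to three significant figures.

27.0 m/s

On a frictionless banked curve, N sinθ = mv²/r and N cosθ = mg, so tanθ = v²/(rg).
v = √(r g tanθ) = √(137 × 10.0 × tan 28.0°) = √(137 × 10.0 × 0.5317) = √728.4 = 26.99 m/s.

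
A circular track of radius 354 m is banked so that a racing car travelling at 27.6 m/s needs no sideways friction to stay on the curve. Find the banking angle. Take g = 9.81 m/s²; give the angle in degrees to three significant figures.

12.4°

With no friction, the horizontal component of the normal force provides the centripetal force: N sinθ = mv²/r, while N cosθ = mg vertically.
Dividing: tanθ = v²/(r g) = (27.6)²/(354 × 9.81) = 761.8/3473 = 0.2194.
θ = arctan(0.2194) = 12.37°.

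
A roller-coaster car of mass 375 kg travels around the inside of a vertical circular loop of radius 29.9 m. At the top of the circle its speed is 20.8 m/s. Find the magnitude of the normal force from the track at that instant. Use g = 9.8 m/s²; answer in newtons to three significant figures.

1750 N

At the top, both N and the weight mg point inward (toward the centre), so N + mg = mv²/r.
N = m(v²/r − g) = 375 × ((20.8)²/29.9 − 9.8) = 375 × (14.47 − 9.8) = 375 × 4.670 = 1751 N.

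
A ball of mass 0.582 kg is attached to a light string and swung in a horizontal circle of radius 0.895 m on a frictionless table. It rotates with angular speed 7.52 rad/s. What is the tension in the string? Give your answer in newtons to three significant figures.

29.5 N

v = ωr = 7.52 × 0.895 = 6.730 m/s.
The tension is the only horizontal force, so it supplies the full centripetal force: T = m v²/r = 0.582 × (6.730)²/0.895 = 0.582 × 45.30/0.895 = 29.46 N.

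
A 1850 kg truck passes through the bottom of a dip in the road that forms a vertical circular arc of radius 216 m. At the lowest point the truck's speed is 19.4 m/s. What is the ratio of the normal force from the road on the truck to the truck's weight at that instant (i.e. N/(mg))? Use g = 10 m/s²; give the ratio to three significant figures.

At the bottom, N − mg = mv²/r, so N = m(v²/r + g) and N/(mg) = v²/(rg) + 1 = (19.4)²/(216 × 10.0) + 1 = 0.1742 + 1 = 1.174.

1.17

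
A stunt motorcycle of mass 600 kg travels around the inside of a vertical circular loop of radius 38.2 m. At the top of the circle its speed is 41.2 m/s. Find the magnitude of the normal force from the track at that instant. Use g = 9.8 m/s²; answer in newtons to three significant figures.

At the top, both N and the weight mg point inward (toward the centre), so N + mg = mv²/r.
N = m(v²/r − g) = 600 × ((41.2)²/38.2 − 9.8) = 600 × (44.44 − 9.8) = 600 × 34.64 = 20780 N.

20800 N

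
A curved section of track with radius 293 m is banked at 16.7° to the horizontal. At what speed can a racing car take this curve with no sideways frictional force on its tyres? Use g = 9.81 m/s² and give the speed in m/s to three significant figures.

29.4 m/s

On a frictionless banked curve, N sinθ = mv²/r and N cosθ = mg, so tanθ = v²/(rg).
v = √(r g tanθ) = √(293 × 9.81 × tan 16.7°) = √(293 × 9.81 × 0.3000) = √862.3 = 29.37 m/s.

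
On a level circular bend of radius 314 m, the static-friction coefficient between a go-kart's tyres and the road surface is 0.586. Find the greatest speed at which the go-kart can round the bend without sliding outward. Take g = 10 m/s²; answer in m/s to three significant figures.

42.9 m/s

The only inward force on a level bend is static friction, so at the limit f_s = μ_s N = μ_s m g = m v²/r.
Mass cancels: v_max = √(μ_s g r) = √(0.586 × 10.0 × 314) = √1840 = 42.90 m/s.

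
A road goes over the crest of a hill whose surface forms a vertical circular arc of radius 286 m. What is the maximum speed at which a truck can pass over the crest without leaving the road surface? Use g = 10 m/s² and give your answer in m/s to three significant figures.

At the crest the centre of the circle is below the truck, so the net downward (centripetal) force is mg − N = mv²/r.
The truck leaves the road when N → 0, giving v_max = √(g r) = √(10.0 × 286) = 53.48 m/s.

53.5 m/s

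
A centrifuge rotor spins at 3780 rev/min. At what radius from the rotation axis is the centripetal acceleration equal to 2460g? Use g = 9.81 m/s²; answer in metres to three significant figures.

ω = 3780 rev/min × 2π/60 = 395.8 rad/s.
a_c = ω²r = 2460g ⇒ r = 2460 × 9.81 / (395.8)² = 24130/156700 = 0.1540 m.

0.154 m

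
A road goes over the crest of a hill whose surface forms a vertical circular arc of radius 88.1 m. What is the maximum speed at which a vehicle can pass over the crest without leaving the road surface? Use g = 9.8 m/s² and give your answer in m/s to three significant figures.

29.4 m/s

At the crest the centre of the circle is below the vehicle, so the net downward (centripetal) force is mg − N = mv²/r.
The vehicle leaves the road when N → 0, giving v_max = √(g r) = √(9.8 × 88.1) = 29.38 m/s.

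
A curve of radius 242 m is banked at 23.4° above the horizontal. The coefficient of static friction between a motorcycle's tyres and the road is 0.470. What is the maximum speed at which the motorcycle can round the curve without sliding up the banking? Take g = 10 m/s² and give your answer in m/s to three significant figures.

At the maximum speed, friction acts down the slope at its limiting value f = μN. Radially (horizontal, toward centre): N sinθ + μN cosθ = mv²/r. Vertically: N cosθ − μN sinθ = mg.
Dividing: v² = r g (sinθ + μcosθ)/(cosθ − μsinθ).
sinθ + μcosθ = 0.3971 + 0.470×0.9178 = 0.8285; cosθ − μsinθ = 0.9178 − 0.470×0.3971 = 0.7311.
v² = 242 × 10.0 × 0.8285/0.7311 = 2742 m²/s², so v = 52.37 m/s.

52.4 m/s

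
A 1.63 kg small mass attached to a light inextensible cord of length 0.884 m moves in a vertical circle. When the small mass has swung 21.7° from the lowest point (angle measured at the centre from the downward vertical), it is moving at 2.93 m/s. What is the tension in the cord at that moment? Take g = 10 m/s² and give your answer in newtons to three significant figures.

Take the radial direction toward the centre of the circle as positive. The component of the weight along the string toward the centre is −mg cos φ (φ measured from the bottom), so Newton's second law along the string gives T − mg cos φ = m v²/r.
cos 21.7° = 0.9291, so T = m(v²/r + g cos φ) = 1.63 × ((2.93)²/0.884 + 10.0 × 0.9291) = 1.63 × (9.711 + (9.291)) = 1.63 × 19.00 = 30.97 N.

31.0 N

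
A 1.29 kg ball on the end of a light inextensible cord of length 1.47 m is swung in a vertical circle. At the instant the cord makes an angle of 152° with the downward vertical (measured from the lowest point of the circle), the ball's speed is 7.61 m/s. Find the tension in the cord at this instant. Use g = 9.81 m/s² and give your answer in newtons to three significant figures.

Take the radial direction toward the centre of the circle as positive. The component of the weight along the string toward the centre is −mg cos φ (φ measured from the bottom), so Newton's second law along the string gives T − mg cos φ = m v²/r.
cos 152° = -0.8829, so T = m(v²/r + g cos φ) = 1.29 × ((7.61)²/1.47 + 9.81 × -0.8829) = 1.29 × (39.40 + (-8.662)) = 1.29 × 30.73 = 39.65 N.

39.6 N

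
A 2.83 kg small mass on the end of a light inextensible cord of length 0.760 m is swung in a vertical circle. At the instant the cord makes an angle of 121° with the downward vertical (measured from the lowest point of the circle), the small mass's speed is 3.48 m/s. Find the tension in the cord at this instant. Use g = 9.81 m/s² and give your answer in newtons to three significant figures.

30.8 N

Take the radial direction toward the centre of the circle as positive. The component of the weight along the string toward the centre is −mg cos φ (φ measured from the bottom), so Newton's second law along the string gives T − mg cos φ = m v²/r.
cos 121° = -0.5150, so T = m(v²/r + g cos φ) = 2.83 × ((3.48)²/0.760 + 9.81 × -0.5150) = 2.83 × (15.93 + (-5.053)) = 2.83 × 10.88 = 30.80 N.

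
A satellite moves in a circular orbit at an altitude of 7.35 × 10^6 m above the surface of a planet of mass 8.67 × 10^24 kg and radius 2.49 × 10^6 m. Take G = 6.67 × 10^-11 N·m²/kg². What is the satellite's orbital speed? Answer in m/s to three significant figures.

7670 m/s

Orbital radius r = R + h = 2.49 × 10^6 + 7.35 × 10^6 = 9.840 × 10^6 m.
Gravity supplies the centripetal force: G M m / r² = m v² / r, so v = √(GM/r).
v = √(6.67 × 10^-11 × 8.67 × 10^24 / 9.840 × 10^6) = √(5.877 × 10^7) = 7666 m/s.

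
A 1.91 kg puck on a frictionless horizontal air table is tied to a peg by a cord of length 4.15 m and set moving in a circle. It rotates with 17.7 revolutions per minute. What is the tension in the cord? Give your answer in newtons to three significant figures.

27.2 N

ω = 17.7 rev/min × 2π/60 = 1.854 rad/s, so v = ωr = 1.854 × 4.15 = 7.692 m/s.
The tension is the only horizontal force, so it supplies the full centripetal force: T = m v²/r = 1.91 × (7.692)²/4.15 = 1.91 × 59.17/4.15 = 27.23 N.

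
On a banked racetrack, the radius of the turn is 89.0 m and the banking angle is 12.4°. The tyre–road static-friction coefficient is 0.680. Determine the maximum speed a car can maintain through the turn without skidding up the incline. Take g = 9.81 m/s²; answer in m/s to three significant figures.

At the maximum speed, friction acts down the slope at its limiting value f = μN. Radially (horizontal, toward centre): N sinθ + μN cosθ = mv²/r. Vertically: N cosθ − μN sinθ = mg.
Dividing: v² = r g (sinθ + μcosθ)/(cosθ − μsinθ).
sinθ + μcosθ = 0.2147 + 0.680×0.9767 = 0.8789; cosθ − μsinθ = 0.9767 − 0.680×0.2147 = 0.8307.
v² = 89.0 × 9.81 × 0.8789/0.8307 = 923.8 m²/s², so v = 30.39 m/s.

30.4 m/s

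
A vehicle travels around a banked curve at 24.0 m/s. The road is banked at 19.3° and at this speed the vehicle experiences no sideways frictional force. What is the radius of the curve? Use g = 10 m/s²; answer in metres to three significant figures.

164 m

Frictionless banking: tanθ = v²/(rg), so r = v²/(g tanθ).
r = (24.0)²/(10.0 × tan 19.3°) = 576.0/(10.0 × 0.3502) = 576.0/3.502 = 164.5 m.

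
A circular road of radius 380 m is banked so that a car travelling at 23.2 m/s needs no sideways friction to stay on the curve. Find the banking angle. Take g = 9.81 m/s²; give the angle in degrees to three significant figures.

For a frictionless banked turn: horizontally N sinθ = mv²/r and vertically N cosθ = mg.
Dividing: tanθ = v²/(r g) = (23.2)²/(380 × 9.81) = 538.2/3728 = 0.1444.
θ = arctan(0.1444) = 8.216°.

8.22°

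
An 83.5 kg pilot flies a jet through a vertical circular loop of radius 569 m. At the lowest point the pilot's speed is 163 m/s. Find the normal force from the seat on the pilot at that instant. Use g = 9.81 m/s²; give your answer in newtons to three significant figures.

At the lowest point, N points up (toward the centre) and the weight mg points down (away from the centre), so the net inward force is N − mg = mv²/r.
N = m(v²/r + g) = 83.5 × ((163)²/569 + 9.81) = 83.5 × (46.69 + 9.81) = 83.5 × 56.50 = 4718 N.

4720 N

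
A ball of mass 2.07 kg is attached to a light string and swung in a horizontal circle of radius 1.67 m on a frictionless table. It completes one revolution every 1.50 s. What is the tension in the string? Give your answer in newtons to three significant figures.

60.7 N

v = 2πr/T = 2π × 1.67/1.50 = 6.995 m/s.
The tension is the only horizontal force, so it supplies the full centripetal force: T = m v²/r = 2.07 × (6.995)²/1.67 = 2.07 × 48.93/1.67 = 60.65 N.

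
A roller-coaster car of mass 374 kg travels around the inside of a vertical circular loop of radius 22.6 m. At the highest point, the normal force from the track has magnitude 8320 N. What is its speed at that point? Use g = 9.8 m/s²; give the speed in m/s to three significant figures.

At the top, N + mg = mv²/r, so v = √(r(N/m + g)) = √(22.6 × (8320/374 + 9.8)) = √(22.6 × 32.05) = √724.2 = 26.91 m/s.

26.9 m/s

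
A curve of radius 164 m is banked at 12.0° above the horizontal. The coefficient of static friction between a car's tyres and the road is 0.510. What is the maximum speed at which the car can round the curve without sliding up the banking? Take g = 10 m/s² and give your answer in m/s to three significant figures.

At the maximum speed, friction acts down the slope at its limiting value f = μN. Radially (horizontal, toward centre): N sinθ + μN cosθ = mv²/r. Vertically: N cosθ − μN sinθ = mg.
Dividing: v² = r g (sinθ + μcosθ)/(cosθ − μsinθ).
sinθ + μcosθ = 0.2079 + 0.510×0.9781 = 0.7068; cosθ − μsinθ = 0.9781 − 0.510×0.2079 = 0.8721.
v² = 164 × 10.0 × 0.7068/0.8721 = 1329 m²/s², so v = 36.46 m/s.

36.5 m/s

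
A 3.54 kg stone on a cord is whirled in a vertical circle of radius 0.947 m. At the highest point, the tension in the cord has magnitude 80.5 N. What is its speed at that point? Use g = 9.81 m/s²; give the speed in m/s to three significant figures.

At the top, T + mg = mv²/r, so v = √(r(T/m + g)) = √(0.947 × (80.5/3.54 + 9.81)) = √(0.947 × 32.55) = √30.82 = 5.552 m/s.

5.55 m/s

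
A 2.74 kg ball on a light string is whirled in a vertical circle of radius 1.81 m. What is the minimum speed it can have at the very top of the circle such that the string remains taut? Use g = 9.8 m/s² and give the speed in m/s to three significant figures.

4.21 m/s

At the highest point the centre is directly below, so both the weight and T act inward: T + mg = mv²/r.
At minimum speed T → 0, so mg = mv_min²/r ⇒ v_min = √(g r) = √(9.8 × 1.81) = 4.212 m/s.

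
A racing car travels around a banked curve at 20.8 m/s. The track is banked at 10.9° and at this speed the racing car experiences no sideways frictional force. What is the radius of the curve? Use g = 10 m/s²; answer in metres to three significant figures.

Frictionless banking: tanθ = v²/(rg), so r = v²/(g tanθ).
r = (20.8)²/(10.0 × tan 10.9°) = 432.6/(10.0 × 0.1926) = 432.6/1.926 = 224.7 m.

225 m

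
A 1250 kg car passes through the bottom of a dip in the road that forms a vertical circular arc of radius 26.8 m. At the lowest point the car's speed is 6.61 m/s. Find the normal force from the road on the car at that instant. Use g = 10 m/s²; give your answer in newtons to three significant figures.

At the lowest point, N points up (toward the centre) and the weight mg points down (away from the centre), so the net inward force is N − mg = mv²/r.
N = m(v²/r + g) = 1250 × ((6.61)²/26.8 + 10.0) = 1250 × (1.630 + 10.0) = 1250 × 11.63 = 14540 N.

14500 N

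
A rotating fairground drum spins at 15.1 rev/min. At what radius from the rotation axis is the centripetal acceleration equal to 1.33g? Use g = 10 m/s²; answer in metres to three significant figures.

5.32 m

ω = 15.1 rev/min × 2π/60 = 1.581 rad/s.
a_c = ω²r = 1.33g ⇒ r = 1.33 × 10.0 / (1.581)² = 13.30/2.500 = 5.319 m.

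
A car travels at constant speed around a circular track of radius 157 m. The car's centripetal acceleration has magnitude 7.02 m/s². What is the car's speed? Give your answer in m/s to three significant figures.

33.2 m/s

a_c = v²/r ⇒ v = √(a_c · r) = √(7.02 × 157) = √1102 = 33.20 m/s.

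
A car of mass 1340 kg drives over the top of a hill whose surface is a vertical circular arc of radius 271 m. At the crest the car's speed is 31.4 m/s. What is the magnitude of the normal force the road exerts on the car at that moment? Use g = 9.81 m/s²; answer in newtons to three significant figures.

8270 N

At the crest the centripetal acceleration points downward (toward the centre of the arc), so mg − N = mv²/r.
N = m(g − v²/r) = 1340 × (9.81 − (31.4)²/271) = 1340 × (9.81 − 3.638) = 1340 × 6.172 = 8270 N.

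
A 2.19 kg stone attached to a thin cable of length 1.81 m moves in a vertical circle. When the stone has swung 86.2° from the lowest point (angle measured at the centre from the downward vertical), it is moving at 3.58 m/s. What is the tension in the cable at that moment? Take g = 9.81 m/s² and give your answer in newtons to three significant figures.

16.9 N

Take the radial direction toward the centre of the circle as positive. The component of the weight along the string toward the centre is −mg cos φ (φ measured from the bottom), so Newton's second law along the string gives T − mg cos φ = m v²/r.
cos 86.2° = 0.06627, so T = m(v²/r + g cos φ) = 2.19 × ((3.58)²/1.81 + 9.81 × 0.06627) = 2.19 × (7.081 + (0.6501)) = 2.19 × 7.731 = 16.93 N.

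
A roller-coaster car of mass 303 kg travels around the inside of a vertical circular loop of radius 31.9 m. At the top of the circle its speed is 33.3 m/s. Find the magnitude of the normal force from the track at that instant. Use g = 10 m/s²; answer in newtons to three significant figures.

7500 N

At the top, both N and the weight mg point inward (toward the centre), so N + mg = mv²/r.
N = m(v²/r − g) = 303 × ((33.3)²/31.9 − 10.0) = 303 × (34.76 − 10.0) = 303 × 24.76 = 7503 N.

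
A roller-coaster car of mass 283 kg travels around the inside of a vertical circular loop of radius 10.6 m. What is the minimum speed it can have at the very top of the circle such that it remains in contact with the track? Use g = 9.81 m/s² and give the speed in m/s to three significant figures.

10.2 m/s

At the top, both weight mg and N point toward the centre: N + mg = mv²/r.
At minimum speed N → 0, so mg = mv_min²/r ⇒ v_min = √(g r) = √(9.81 × 10.6) = 10.20 m/s.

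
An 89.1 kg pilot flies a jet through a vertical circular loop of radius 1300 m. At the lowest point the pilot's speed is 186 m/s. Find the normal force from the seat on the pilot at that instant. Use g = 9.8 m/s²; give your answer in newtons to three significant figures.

3240 N

At the lowest point, N points up (toward the centre) and the weight mg points down (away from the centre), so the net inward force is N − mg = mv²/r.
N = m(v²/r + g) = 89.1 × ((186)²/1300 + 9.8) = 89.1 × (26.61 + 9.8) = 89.1 × 36.41 = 3244 N.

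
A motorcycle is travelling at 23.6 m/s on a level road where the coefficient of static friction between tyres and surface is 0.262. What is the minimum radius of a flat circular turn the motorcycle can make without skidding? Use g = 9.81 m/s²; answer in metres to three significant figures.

217 m

At the limit, μ_s m g = m v²/r, so r_min = v²/(μ_s g) = (23.6)²/(0.262 × 9.81) = 557.0/2.570 = 216.7 m.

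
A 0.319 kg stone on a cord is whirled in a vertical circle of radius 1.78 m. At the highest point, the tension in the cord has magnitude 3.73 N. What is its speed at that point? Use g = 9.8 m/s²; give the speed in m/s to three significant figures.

6.19 m/s

At the top, T + mg = mv²/r, so v = √(r(T/m + g)) = √(1.78 × (3.73/0.319 + 9.8)) = √(1.78 × 21.49) = √38.26 = 6.185 m/s.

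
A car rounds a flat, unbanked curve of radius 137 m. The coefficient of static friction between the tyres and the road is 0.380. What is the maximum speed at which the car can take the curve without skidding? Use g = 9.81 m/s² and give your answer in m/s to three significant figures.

On a flat curve, static friction is the only horizontal force, so it must supply the full centripetal force: μ_s m g = m v²/r.
Mass cancels: v_max = √(μ_s g r) = √(0.380 × 9.81 × 137) = √510.7 = 22.60 m/s.

22.6 m/s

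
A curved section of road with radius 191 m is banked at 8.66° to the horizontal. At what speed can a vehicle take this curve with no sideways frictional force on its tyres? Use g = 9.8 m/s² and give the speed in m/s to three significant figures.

On a frictionless banked curve, N sinθ = mv²/r and N cosθ = mg, so tanθ = v²/(rg).
v = √(r g tanθ) = √(191 × 9.8 × tan 8.66°) = √(191 × 9.8 × 0.1523) = √285.1 = 16.88 m/s.

16.9 m/s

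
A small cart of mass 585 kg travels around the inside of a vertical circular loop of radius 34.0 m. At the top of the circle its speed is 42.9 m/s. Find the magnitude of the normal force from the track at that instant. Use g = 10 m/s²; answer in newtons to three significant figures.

At the top, both N and the weight mg point inward (toward the centre), so N + mg = mv²/r.
N = m(v²/r − g) = 585 × ((42.9)²/34.0 − 10.0) = 585 × (54.13 − 10.0) = 585 × 44.13 = 25820 N.

25800 N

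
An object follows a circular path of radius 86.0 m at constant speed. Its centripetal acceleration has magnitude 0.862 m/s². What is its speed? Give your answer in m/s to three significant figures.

8.61 m/s

a_c = v²/r ⇒ v = √(a_c · r) = √(0.862 × 86.0) = √74.13 = 8.610 m/s.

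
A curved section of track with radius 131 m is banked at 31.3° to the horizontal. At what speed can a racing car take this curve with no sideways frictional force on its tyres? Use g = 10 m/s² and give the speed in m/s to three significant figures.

On a frictionless banked curve, N sinθ = mv²/r and N cosθ = mg, so tanθ = v²/(rg).
v = √(r g tanθ) = √(131 × 10.0 × tan 31.3°) = √(131 × 10.0 × 0.6080) = √796.5 = 28.22 m/s.

28.2 m/s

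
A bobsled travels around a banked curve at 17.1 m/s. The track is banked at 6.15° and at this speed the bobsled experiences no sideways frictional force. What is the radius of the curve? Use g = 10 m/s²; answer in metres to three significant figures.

Frictionless banking: tanθ = v²/(rg), so r = v²/(g tanθ).
r = (17.1)²/(10.0 × tan 6.15°) = 292.4/(10.0 × 0.1078) = 292.4/1.078 = 271.4 m.

271 m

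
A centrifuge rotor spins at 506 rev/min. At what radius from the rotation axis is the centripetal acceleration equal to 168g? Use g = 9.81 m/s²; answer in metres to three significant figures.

ω = 506 rev/min × 2π/60 = 52.99 rad/s.
a_c = ω²r = 168g ⇒ r = 168 × 9.81 / (52.99)² = 1648/2808 = 0.5870 m.

0.587 m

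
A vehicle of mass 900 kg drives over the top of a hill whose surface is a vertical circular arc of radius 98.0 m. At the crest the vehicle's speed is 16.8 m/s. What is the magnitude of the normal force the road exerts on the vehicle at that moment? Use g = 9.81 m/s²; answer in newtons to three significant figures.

6240 N

At the crest the centripetal acceleration points downward (toward the centre of the arc), so mg − N = mv²/r.
N = m(g − v²/r) = 900 × (9.81 − (16.8)²/98.0) = 900 × (9.81 − 2.880) = 900 × 6.930 = 6237 N.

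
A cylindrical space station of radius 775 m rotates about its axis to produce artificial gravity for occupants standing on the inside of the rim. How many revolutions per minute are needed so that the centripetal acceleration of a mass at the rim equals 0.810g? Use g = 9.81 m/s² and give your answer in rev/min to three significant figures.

0.967 rev/min

Require ω²r = 0.810g, so ω = √(0.810 × 9.81/775) = 0.1013 rad/s.
In rev/min: ω × 60/(2π) = 0.1013 × 60/(2π) = 0.9669 rev/min.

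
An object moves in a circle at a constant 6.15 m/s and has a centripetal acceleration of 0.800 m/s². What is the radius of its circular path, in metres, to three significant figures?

a_c = v²/r ⇒ r = v²/a_c = (6.15)²/0.800 = 37.82/0.800 = 47.28 m.

47.3 m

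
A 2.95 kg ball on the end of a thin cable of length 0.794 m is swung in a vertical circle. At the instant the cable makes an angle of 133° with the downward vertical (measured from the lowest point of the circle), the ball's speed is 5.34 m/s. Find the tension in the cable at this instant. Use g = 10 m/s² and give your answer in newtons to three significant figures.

Take the radial direction toward the centre of the circle as positive. The component of the weight along the string toward the centre is −mg cos φ (φ measured from the bottom), so Newton's second law along the string gives T − mg cos φ = m v²/r.
cos 133° = -0.6820, so T = m(v²/r + g cos φ) = 2.95 × ((5.34)²/0.794 + 10.0 × -0.6820) = 2.95 × (35.91 + (-6.820)) = 2.95 × 29.09 = 85.83 N.

85.8 N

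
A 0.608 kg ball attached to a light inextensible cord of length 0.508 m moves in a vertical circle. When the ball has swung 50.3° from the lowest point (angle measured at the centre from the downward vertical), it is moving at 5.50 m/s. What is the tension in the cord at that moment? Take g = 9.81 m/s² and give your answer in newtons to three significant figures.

40.0 N

Take the radial direction toward the centre of the circle as positive. The component of the weight along the string toward the centre is −mg cos φ (φ measured from the bottom), so Newton's second law along the string gives T − mg cos φ = m v²/r.
cos 50.3° = 0.6388, so T = m(v²/r + g cos φ) = 0.608 × ((5.50)²/0.508 + 9.81 × 0.6388) = 0.608 × (59.55 + (6.266)) = 0.608 × 65.81 = 40.01 N.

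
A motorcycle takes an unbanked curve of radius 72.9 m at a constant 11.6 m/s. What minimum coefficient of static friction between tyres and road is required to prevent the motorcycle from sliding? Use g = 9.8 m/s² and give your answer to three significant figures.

0.188

Friction provides the centripetal force: μ_s m g = m v²/r, so μ_s = v²/(g r) = (11.60)²/(9.8 × 72.9) = 134.6/714.4 = 0.1883.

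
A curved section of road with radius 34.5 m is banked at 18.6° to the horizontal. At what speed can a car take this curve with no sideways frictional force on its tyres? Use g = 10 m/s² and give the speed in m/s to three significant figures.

10.8 m/s

On a frictionless banked curve, N sinθ = mv²/r and N cosθ = mg, so tanθ = v²/(rg).
v = √(r g tanθ) = √(34.5 × 10.0 × tan 18.6°) = √(34.5 × 10.0 × 0.3365) = √116.1 = 10.78 m/s.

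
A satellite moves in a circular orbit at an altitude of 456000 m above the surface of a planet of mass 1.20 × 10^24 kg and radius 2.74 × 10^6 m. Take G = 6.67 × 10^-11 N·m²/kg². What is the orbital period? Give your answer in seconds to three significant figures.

r = R + h = 2.74 × 10^6 + 456000 = 3.196 × 10^6 m. Gravity provides the centripetal force: G M m / r² = m v² / r ⇒ v = √(GM/r) = 5004 m/s.
T = 2πr/v = 2π × 3.196 × 10^6 / 5004 = 4013 s.

4010 s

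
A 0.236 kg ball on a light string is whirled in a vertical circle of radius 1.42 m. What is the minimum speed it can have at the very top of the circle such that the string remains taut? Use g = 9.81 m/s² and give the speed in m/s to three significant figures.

3.73 m/s

At the top, both weight mg and T point toward the centre: T + mg = mv²/r.
At minimum speed T → 0, so mg = mv_min²/r ⇒ v_min = √(g r) = √(9.81 × 1.42) = 3.732 m/s.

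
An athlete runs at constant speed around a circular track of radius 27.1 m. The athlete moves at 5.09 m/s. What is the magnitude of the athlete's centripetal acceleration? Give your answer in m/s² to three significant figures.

a_c = v²/r = (5.090)²/27.1 = 25.91/27.1 = 0.9560 m/s².

0.956 m/s²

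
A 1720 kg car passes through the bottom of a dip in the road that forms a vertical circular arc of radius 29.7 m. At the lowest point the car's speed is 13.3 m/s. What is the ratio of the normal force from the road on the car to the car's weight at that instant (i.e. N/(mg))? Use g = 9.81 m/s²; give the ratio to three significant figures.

1.61

At the bottom, N − mg = mv²/r, so N = m(v²/r + g) and N/(mg) = v²/(rg) + 1 = (13.3)²/(29.7 × 9.81) + 1 = 0.6071 + 1 = 1.607.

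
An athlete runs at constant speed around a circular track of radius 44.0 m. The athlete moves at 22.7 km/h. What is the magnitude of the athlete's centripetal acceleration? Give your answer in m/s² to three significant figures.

v = 22.7 km/h = 22.7/3.6 = 6.306 m/s.
a_c = v²/r = (6.306)²/44.0 = 39.76/44.0 = 0.9036 m/s².

0.904 m/s²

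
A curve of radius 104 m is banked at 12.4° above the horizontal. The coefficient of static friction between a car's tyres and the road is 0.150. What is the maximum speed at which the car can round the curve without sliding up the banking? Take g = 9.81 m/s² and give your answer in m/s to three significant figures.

At the maximum speed, friction acts down the slope at its limiting value f = μN. Radially (horizontal, toward centre): N sinθ + μN cosθ = mv²/r. Vertically: N cosθ − μN sinθ = mg.
Dividing: v² = r g (sinθ + μcosθ)/(cosθ − μsinθ).
sinθ + μcosθ = 0.2147 + 0.150×0.9767 = 0.3612; cosθ − μsinθ = 0.9767 − 0.150×0.2147 = 0.9445.
v² = 104 × 9.81 × 0.3612/0.9445 = 390.2 m²/s², so v = 19.75 m/s.

19.8 m/s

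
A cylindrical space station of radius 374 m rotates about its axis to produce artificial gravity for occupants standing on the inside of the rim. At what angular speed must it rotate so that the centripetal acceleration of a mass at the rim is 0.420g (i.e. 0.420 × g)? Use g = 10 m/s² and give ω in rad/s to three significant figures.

0.106 rad/s

Centripetal acceleration a_c = ω²r. Setting ω²r = 0.420g:
ω = √(0.420g / r) = √(0.420 × 10.0 / 374) = √0.01123 = 0.1060 rad/s.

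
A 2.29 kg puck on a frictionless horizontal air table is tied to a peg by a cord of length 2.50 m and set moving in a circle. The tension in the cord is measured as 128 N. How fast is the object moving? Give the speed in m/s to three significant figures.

11.8 m/s

T = m v²/r ⇒ v = √(T r / m) = √(128 × 2.50 / 2.29) = √139.7 = 11.82 m/s.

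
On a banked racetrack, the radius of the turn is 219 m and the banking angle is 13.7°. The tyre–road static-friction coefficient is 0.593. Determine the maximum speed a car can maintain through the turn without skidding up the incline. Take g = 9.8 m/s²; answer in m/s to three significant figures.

45.8 m/s

At the maximum speed, friction acts down the slope at its limiting value f = μN. Radially (horizontal, toward centre): N sinθ + μN cosθ = mv²/r. Vertically: N cosθ − μN sinθ = mg.
Dividing: v² = r g (sinθ + μcosθ)/(cosθ − μsinθ).
sinθ + μcosθ = 0.2368 + 0.593×0.9715 = 0.8130; cosθ − μsinθ = 0.9715 − 0.593×0.2368 = 0.8311.
v² = 219 × 9.8 × 0.8130/0.8311 = 2099 m²/s², so v = 45.82 m/s.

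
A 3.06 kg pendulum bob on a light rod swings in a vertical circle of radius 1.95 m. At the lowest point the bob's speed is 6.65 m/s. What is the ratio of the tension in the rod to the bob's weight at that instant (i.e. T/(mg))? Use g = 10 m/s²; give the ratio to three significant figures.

At the bottom, T − mg = mv²/r, so T = m(v²/r + g) and T/(mg) = v²/(rg) + 1 = (6.65)²/(1.95 × 10.0) + 1 = 2.268 + 1 = 3.268.

3.27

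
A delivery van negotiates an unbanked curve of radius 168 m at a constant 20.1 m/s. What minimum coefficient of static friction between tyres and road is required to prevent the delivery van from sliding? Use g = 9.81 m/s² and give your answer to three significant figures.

Friction provides the centripetal force: μ_s m g = m v²/r, so μ_s = v²/(g r) = (20.10)²/(9.81 × 168) = 404.0/1648 = 0.2451.

0.245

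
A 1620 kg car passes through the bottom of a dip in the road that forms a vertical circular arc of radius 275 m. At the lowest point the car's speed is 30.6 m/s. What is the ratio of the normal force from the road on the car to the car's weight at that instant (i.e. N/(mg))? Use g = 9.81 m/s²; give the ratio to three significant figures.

At the bottom, N − mg = mv²/r, so N = m(v²/r + g) and N/(mg) = v²/(rg) + 1 = (30.6)²/(275 × 9.81) + 1 = 0.3471 + 1 = 1.347.

1.35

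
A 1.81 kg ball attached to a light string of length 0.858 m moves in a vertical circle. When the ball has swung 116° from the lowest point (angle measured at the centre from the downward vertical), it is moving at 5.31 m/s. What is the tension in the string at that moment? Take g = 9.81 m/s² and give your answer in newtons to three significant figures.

Take the radial direction toward the centre of the circle as positive. The component of the weight along the string toward the centre is −mg cos φ (φ measured from the bottom), so Newton's second law along the string gives T − mg cos φ = m v²/r.
cos 116° = -0.4384, so T = m(v²/r + g cos φ) = 1.81 × ((5.31)²/0.858 + 9.81 × -0.4384) = 1.81 × (32.86 + (-4.300)) = 1.81 × 28.56 = 51.70 N.

51.7 N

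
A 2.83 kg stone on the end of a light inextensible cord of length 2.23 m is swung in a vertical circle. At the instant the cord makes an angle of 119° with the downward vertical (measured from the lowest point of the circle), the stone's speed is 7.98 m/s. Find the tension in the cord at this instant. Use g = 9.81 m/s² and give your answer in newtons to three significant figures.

67.4 N

Take the radial direction toward the centre of the circle as positive. The component of the weight along the string toward the centre is −mg cos φ (φ measured from the bottom), so Newton's second law along the string gives T − mg cos φ = m v²/r.
cos 119° = -0.4848, so T = m(v²/r + g cos φ) = 2.83 × ((7.98)²/2.23 + 9.81 × -0.4848) = 2.83 × (28.56 + (-4.756)) = 2.83 × 23.80 = 67.35 N.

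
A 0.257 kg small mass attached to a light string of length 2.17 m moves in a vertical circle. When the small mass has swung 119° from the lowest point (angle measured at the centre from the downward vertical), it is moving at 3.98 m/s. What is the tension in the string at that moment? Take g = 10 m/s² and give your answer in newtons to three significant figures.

Take the radial direction toward the centre of the circle as positive. The component of the weight along the string toward the centre is −mg cos φ (φ measured from the bottom), so Newton's second law along the string gives T − mg cos φ = m v²/r.
cos 119° = -0.4848, so T = m(v²/r + g cos φ) = 0.257 × ((3.98)²/2.17 + 10.0 × -0.4848) = 0.257 × (7.300 + (-4.848)) = 0.257 × 2.452 = 0.6301 N.

0.630 N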